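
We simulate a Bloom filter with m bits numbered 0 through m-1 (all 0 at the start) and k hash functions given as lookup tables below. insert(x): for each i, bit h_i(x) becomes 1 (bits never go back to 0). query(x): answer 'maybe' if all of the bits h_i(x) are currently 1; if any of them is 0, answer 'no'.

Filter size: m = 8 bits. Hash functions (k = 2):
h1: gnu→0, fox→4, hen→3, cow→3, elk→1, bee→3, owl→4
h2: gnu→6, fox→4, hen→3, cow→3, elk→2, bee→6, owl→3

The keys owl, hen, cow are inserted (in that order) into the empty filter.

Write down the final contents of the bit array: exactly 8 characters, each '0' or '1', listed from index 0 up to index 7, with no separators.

Answer: 00011000

Derivation:
Start: bits=00000000
After insert 'owl': sets bits 3 4 -> bits=00011000
After insert 'hen': sets bits 3 -> bits=00011000
After insert 'cow': sets bits 3 -> bits=00011000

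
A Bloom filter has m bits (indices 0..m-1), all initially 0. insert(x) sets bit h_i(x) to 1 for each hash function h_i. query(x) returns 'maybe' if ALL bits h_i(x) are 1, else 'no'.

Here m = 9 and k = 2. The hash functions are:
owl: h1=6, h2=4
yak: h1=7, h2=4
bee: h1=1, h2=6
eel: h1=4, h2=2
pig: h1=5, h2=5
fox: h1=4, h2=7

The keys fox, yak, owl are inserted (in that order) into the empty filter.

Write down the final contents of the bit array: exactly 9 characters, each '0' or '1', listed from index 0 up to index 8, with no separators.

Answer: 000010110

Derivation:
Start: bits=000000000
After insert 'fox': sets bits 4 7 -> bits=000010010
After insert 'yak': sets bits 4 7 -> bits=000010010
After insert 'owl': sets bits 4 6 -> bits=000010110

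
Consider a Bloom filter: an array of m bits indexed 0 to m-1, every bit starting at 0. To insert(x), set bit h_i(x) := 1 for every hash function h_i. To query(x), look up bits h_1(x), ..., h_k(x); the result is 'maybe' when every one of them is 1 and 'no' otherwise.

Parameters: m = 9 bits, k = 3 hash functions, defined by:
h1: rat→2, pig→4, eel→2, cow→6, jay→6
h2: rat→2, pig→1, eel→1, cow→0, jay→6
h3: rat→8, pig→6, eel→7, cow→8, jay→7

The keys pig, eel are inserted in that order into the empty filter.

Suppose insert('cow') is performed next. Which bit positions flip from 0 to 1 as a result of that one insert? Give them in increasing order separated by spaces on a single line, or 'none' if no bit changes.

Start: bits=000000000
After insert 'pig': sets bits 1 4 6 -> bits=010010100
After insert 'eel': sets bits 1 2 7 -> bits=011010110
insert 'cow' would touch bits 0 6 8; currently bit0=0, bit6=1, bit8=0
Bits that are 0 among those (would change 0->1): 0 8

Answer: 0 8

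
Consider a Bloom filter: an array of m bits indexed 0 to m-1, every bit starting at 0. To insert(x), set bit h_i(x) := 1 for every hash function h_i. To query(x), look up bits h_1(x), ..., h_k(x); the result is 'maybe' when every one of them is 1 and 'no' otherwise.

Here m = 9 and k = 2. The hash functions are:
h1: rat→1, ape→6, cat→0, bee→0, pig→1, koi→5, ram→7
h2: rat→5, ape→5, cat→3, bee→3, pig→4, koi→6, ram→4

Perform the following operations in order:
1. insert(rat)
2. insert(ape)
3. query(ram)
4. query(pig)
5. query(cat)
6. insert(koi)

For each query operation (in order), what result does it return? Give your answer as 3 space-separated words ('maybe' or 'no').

Answer: no no no

Derivation:
Start: bits=000000000
Op 1: insert rat -> sets bits 1 5 -> bits=010001000
Op 2: insert ape -> sets bits 5 6 -> bits=010001100
Op 3: query ram -> checks bit4=0, bit7=0 (has a 0) -> no
Op 4: query pig -> checks bit1=1, bit4=0 (has a 0) -> no
Op 5: query cat -> checks bit0=0, bit3=0 (has a 0) -> no
Op 6: insert koi -> sets bits 5 6 -> bits=010001100
Query results in order: no no no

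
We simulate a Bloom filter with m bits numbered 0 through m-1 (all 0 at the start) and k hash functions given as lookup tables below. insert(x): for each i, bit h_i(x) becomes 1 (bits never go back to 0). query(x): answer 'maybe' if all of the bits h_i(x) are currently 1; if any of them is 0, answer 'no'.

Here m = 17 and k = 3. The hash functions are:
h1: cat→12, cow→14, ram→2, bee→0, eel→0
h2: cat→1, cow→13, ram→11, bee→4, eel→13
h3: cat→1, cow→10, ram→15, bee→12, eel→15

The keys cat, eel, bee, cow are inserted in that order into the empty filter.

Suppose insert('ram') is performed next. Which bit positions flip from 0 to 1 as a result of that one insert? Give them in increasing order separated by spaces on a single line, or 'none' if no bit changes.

Answer: 2 11

Derivation:
Start: bits=00000000000000000
After insert 'cat': sets bits 1 12 -> bits=01000000000010000
After insert 'eel': sets bits 0 13 15 -> bits=11000000000011010
After insert 'bee': sets bits 0 4 12 -> bits=11001000000011010
After insert 'cow': sets bits 10 13 14 -> bits=11001000001011110
insert 'ram' would touch bits 2 11 15; currently bit2=0, bit11=0, bit15=1
Bits that are 0 among those (would change 0->1): 2 11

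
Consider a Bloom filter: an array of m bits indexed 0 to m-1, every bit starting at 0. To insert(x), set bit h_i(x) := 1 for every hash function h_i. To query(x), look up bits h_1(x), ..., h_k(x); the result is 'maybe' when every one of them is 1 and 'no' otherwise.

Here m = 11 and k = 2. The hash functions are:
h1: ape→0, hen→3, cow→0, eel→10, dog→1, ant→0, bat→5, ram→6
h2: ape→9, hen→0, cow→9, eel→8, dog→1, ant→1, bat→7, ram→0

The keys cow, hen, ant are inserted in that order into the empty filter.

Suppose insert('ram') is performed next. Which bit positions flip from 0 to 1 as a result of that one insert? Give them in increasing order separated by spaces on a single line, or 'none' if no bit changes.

Start: bits=00000000000
After insert 'cow': sets bits 0 9 -> bits=10000000010
After insert 'hen': sets bits 0 3 -> bits=10010000010
After insert 'ant': sets bits 0 1 -> bits=11010000010
insert 'ram' would touch bits 0 6; currently bit0=1, bit6=0
Bits that are 0 among those (would change 0->1): 6

Answer: 6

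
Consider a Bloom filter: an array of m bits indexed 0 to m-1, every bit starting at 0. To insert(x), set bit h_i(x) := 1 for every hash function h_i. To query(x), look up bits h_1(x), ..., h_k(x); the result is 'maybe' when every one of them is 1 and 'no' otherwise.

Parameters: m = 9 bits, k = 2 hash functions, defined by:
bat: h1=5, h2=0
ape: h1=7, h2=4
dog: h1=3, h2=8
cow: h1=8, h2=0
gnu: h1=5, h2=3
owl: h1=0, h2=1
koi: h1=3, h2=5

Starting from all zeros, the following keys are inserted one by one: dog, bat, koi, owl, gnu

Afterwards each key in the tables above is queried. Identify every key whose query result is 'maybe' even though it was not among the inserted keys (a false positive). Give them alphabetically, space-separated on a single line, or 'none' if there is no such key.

Answer: cow

Derivation:
Start: bits=000000000
After insert 'dog': sets bits 3 8 -> bits=000100001
After insert 'bat': sets bits 0 5 -> bits=100101001
After insert 'koi': sets bits 3 5 -> bits=100101001
After insert 'owl': sets bits 0 1 -> bits=110101001
After insert 'gnu': sets bits 3 5 -> bits=110101001
Not inserted: ape cow — query each against bits=110101001:
query ape: checks bit4=0, bit7=0 (has a 0) -> no => not a false positive
query cow: checks bit0=1, bit8=1 (all 1) -> maybe => FALSE POSITIVE
False positives (alphabetical): cow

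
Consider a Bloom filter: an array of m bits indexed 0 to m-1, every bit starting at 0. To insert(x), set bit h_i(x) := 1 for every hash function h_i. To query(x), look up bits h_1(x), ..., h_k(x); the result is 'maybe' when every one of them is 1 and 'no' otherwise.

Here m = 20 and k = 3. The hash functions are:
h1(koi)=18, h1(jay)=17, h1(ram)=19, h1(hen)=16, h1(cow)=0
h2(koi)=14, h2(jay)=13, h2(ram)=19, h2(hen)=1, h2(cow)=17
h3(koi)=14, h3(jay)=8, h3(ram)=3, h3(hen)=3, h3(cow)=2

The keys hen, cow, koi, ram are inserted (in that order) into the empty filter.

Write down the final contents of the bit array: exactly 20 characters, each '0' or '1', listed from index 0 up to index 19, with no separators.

Answer: 11110000000000101111

Derivation:
Start: bits=00000000000000000000
After insert 'hen': sets bits 1 3 16 -> bits=01010000000000001000
After insert 'cow': sets bits 0 2 17 -> bits=11110000000000001100
After insert 'koi': sets bits 14 18 -> bits=11110000000000101110
After insert 'ram': sets bits 3 19 -> bits=11110000000000101111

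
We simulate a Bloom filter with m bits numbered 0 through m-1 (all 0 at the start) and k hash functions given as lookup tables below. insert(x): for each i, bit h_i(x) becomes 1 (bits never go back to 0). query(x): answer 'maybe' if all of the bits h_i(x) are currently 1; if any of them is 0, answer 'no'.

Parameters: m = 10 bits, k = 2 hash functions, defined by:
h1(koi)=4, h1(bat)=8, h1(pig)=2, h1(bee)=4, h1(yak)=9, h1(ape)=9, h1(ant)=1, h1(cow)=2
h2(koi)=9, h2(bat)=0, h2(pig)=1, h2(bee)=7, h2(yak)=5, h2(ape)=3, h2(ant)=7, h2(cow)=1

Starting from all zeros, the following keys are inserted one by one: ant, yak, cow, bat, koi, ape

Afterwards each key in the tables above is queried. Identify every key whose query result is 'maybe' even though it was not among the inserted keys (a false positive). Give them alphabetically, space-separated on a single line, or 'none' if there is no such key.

Start: bits=0000000000
After insert 'ant': sets bits 1 7 -> bits=0100000100
After insert 'yak': sets bits 5 9 -> bits=0100010101
After insert 'cow': sets bits 1 2 -> bits=0110010101
After insert 'bat': sets bits 0 8 -> bits=1110010111
After insert 'koi': sets bits 4 9 -> bits=1110110111
After insert 'ape': sets bits 3 9 -> bits=1111110111
Not inserted: bee pig — query each against bits=1111110111:
query bee: checks bit4=1, bit7=1 (all 1) -> maybe => FALSE POSITIVE
query pig: checks bit1=1, bit2=1 (all 1) -> maybe => FALSE POSITIVE
False positives (alphabetical): bee pig

Answer: bee pig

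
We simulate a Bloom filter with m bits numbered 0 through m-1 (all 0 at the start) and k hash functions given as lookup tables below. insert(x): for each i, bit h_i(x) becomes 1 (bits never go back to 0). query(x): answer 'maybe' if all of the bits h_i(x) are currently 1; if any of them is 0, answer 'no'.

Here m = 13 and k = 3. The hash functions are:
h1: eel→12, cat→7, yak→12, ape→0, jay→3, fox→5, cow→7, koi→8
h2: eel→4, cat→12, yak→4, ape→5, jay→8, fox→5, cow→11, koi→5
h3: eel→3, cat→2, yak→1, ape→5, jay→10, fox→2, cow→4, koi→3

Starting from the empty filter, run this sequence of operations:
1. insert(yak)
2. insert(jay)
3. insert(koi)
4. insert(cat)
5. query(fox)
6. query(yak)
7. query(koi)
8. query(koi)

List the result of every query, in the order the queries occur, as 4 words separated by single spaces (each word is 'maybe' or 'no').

Answer: maybe maybe maybe maybe

Derivation:
Start: bits=0000000000000
Op 1: insert yak -> sets bits 1 4 12 -> bits=0100100000001
Op 2: insert jay -> sets bits 3 8 10 -> bits=0101100010101
Op 3: insert koi -> sets bits 3 5 8 -> bits=0101110010101
Op 4: insert cat -> sets bits 2 7 12 -> bits=0111110110101
Op 5: query fox -> checks bit2=1, bit5=1 (all 1) -> maybe
Op 6: query yak -> checks bit1=1, bit4=1, bit12=1 (all 1) -> maybe
Op 7: query koi -> checks bit3=1, bit5=1, bit8=1 (all 1) -> maybe
Op 8: query koi -> checks bit3=1, bit5=1, bit8=1 (all 1) -> maybe
Query results in order: maybe maybe maybe maybe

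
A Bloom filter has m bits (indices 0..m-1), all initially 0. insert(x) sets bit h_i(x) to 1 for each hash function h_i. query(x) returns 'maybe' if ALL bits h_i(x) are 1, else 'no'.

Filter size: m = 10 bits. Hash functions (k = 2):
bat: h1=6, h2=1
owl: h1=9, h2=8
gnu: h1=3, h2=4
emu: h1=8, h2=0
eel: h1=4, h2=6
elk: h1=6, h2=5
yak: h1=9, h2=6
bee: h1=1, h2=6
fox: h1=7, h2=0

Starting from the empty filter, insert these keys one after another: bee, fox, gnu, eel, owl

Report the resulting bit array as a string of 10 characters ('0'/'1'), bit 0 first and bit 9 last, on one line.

Answer: 1101101111

Derivation:
Start: bits=0000000000
After insert 'bee': sets bits 1 6 -> bits=0100001000
After insert 'fox': sets bits 0 7 -> bits=1100001100
After insert 'gnu': sets bits 3 4 -> bits=1101101100
After insert 'eel': sets bits 4 6 -> bits=1101101100
After insert 'owl': sets bits 8 9 -> bits=1101101111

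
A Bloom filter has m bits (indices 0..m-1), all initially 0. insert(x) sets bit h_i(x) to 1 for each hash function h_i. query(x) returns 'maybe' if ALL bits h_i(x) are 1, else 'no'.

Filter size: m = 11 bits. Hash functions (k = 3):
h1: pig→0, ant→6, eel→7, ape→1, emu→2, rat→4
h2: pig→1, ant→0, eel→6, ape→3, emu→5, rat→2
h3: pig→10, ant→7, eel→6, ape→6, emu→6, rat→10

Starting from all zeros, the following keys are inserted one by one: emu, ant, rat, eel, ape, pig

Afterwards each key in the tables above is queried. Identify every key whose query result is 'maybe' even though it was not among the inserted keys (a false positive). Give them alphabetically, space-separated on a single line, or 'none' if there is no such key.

Start: bits=00000000000
After insert 'emu': sets bits 2 5 6 -> bits=00100110000
After insert 'ant': sets bits 0 6 7 -> bits=10100111000
After insert 'rat': sets bits 2 4 10 -> bits=10101111001
After insert 'eel': sets bits 6 7 -> bits=10101111001
After insert 'ape': sets bits 1 3 6 -> bits=11111111001
After insert 'pig': sets bits 0 1 10 -> bits=11111111001
Not inserted: (none) — query each against bits=11111111001:
False positives (alphabetical): none

Answer: none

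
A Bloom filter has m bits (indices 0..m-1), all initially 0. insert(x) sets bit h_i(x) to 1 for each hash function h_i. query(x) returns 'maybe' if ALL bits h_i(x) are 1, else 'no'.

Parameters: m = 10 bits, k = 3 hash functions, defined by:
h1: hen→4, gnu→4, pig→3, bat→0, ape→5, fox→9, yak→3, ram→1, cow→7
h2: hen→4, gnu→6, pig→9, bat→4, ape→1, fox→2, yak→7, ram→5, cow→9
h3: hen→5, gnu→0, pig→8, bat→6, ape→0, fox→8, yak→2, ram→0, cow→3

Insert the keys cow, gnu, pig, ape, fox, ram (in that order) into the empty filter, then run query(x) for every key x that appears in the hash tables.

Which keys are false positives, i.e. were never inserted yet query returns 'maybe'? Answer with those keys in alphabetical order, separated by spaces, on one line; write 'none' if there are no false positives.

Answer: bat hen yak

Derivation:
Start: bits=0000000000
After insert 'cow': sets bits 3 7 9 -> bits=0001000101
After insert 'gnu': sets bits 0 4 6 -> bits=1001101101
After insert 'pig': sets bits 3 8 9 -> bits=1001101111
After insert 'ape': sets bits 0 1 5 -> bits=1101111111
After insert 'fox': sets bits 2 8 9 -> bits=1111111111
After insert 'ram': sets bits 0 1 5 -> bits=1111111111
Not inserted: bat hen yak — query each against bits=1111111111:
query bat: checks bit0=1, bit4=1, bit6=1 (all 1) -> maybe => FALSE POSITIVE
query hen: checks bit4=1, bit5=1 (all 1) -> maybe => FALSE POSITIVE
query yak: checks bit2=1, bit3=1, bit7=1 (all 1) -> maybe => FALSE POSITIVE
False positives (alphabetical): bat hen yak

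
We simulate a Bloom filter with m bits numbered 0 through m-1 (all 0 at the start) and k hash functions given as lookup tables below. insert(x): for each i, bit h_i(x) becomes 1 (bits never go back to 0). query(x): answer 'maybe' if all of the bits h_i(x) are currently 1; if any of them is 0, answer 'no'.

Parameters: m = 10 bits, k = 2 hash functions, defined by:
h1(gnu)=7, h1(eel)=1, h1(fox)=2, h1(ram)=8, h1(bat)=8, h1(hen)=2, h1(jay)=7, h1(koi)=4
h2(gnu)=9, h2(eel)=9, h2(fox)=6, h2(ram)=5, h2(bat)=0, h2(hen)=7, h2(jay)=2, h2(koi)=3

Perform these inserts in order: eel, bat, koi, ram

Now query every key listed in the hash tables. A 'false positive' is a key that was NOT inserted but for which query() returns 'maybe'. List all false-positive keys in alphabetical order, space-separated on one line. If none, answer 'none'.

Answer: none

Derivation:
Start: bits=0000000000
After insert 'eel': sets bits 1 9 -> bits=0100000001
After insert 'bat': sets bits 0 8 -> bits=1100000011
After insert 'koi': sets bits 3 4 -> bits=1101100011
After insert 'ram': sets bits 5 8 -> bits=1101110011
Not inserted: fox gnu hen jay — query each against bits=1101110011:
query fox: checks bit2=0, bit6=0 (has a 0) -> no => not a false positive
query gnu: checks bit7=0, bit9=1 (has a 0) -> no => not a false positive
query hen: checks bit2=0, bit7=0 (has a 0) -> no => not a false positive
query jay: checks bit2=0, bit7=0 (has a 0) -> no => not a false positive
False positives (alphabetical): none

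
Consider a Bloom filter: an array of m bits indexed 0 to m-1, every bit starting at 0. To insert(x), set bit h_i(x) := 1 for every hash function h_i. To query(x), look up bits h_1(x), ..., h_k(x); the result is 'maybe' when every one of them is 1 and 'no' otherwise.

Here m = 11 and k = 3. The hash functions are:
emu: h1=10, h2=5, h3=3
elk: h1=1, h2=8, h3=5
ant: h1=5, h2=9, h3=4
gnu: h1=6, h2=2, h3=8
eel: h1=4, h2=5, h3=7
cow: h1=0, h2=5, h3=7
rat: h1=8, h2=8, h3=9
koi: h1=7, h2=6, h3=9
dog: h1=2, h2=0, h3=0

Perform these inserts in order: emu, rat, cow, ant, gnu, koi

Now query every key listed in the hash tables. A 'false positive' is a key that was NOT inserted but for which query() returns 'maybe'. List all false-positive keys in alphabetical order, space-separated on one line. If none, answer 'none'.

Start: bits=00000000000
After insert 'emu': sets bits 3 5 10 -> bits=00010100001
After insert 'rat': sets bits 8 9 -> bits=00010100111
After insert 'cow': sets bits 0 5 7 -> bits=10010101111
After insert 'ant': sets bits 4 5 9 -> bits=10011101111
After insert 'gnu': sets bits 2 6 8 -> bits=10111111111
After insert 'koi': sets bits 6 7 9 -> bits=10111111111
Not inserted: dog eel elk — query each against bits=10111111111:
query dog: checks bit0=1, bit2=1 (all 1) -> maybe => FALSE POSITIVE
query eel: checks bit4=1, bit5=1, bit7=1 (all 1) -> maybe => FALSE POSITIVE
query elk: checks bit1=0, bit5=1, bit8=1 (has a 0) -> no => not a false positive
False positives (alphabetical): dog eel

Answer: dog eel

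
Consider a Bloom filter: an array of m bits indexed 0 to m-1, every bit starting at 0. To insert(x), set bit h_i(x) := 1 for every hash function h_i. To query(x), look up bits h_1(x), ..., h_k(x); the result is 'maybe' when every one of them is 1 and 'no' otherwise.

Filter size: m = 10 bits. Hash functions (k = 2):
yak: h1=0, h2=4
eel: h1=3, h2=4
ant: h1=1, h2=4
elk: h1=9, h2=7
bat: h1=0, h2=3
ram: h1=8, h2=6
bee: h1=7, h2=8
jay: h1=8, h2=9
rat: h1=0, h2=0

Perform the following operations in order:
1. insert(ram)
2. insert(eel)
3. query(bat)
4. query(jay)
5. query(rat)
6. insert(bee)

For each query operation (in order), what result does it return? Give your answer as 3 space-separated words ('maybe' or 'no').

Answer: no no no

Derivation:
Start: bits=0000000000
Op 1: insert ram -> sets bits 6 8 -> bits=0000001010
Op 2: insert eel -> sets bits 3 4 -> bits=0001101010
Op 3: query bat -> checks bit0=0, bit3=1 (has a 0) -> no
Op 4: query jay -> checks bit8=1, bit9=0 (has a 0) -> no
Op 5: query rat -> checks bit0=0 (has a 0) -> no
Op 6: insert bee -> sets bits 7 8 -> bits=0001101110
Query results in order: no no no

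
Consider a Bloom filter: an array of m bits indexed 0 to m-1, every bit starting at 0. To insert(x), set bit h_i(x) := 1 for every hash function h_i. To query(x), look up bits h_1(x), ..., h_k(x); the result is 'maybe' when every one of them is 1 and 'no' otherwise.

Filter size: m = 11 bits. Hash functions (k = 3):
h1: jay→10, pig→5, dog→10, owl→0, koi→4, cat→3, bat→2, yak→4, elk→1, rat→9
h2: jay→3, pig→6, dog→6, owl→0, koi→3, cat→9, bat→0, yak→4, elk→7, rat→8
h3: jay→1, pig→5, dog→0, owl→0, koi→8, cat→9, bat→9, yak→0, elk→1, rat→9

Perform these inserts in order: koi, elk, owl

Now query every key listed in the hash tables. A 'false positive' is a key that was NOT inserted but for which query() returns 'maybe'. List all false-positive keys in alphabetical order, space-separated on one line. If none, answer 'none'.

Answer: yak

Derivation:
Start: bits=00000000000
After insert 'koi': sets bits 3 4 8 -> bits=00011000100
After insert 'elk': sets bits 1 7 -> bits=01011001100
After insert 'owl': sets bits 0 -> bits=11011001100
Not inserted: bat cat dog jay pig rat yak — query each against bits=11011001100:
query bat: checks bit0=1, bit2=0, bit9=0 (has a 0) -> no => not a false positive
query cat: checks bit3=1, bit9=0 (has a 0) -> no => not a false positive
query dog: checks bit0=1, bit6=0, bit10=0 (has a 0) -> no => not a false positive
query jay: checks bit1=1, bit3=1, bit10=0 (has a 0) -> no => not a false positive
query pig: checks bit5=0, bit6=0 (has a 0) -> no => not a false positive
query rat: checks bit8=1, bit9=0 (has a 0) -> no => not a false positive
query yak: checks bit0=1, bit4=1 (all 1) -> maybe => FALSE POSITIVE
False positives (alphabetical): yak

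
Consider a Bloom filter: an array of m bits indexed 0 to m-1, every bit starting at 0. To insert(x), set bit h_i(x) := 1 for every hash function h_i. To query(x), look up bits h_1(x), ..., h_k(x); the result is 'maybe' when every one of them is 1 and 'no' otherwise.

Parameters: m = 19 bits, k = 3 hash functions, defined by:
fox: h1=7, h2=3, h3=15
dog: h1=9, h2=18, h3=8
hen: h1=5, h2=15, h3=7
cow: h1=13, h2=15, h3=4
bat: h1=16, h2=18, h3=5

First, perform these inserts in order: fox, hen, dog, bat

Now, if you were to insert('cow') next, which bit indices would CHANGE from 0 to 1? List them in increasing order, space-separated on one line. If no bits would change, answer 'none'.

Start: bits=0000000000000000000
After insert 'fox': sets bits 3 7 15 -> bits=0001000100000001000
After insert 'hen': sets bits 5 7 15 -> bits=0001010100000001000
After insert 'dog': sets bits 8 9 18 -> bits=0001010111000001001
After insert 'bat': sets bits 5 16 18 -> bits=0001010111000001101
insert 'cow' would touch bits 4 13 15; currently bit4=0, bit13=0, bit15=1
Bits that are 0 among those (would change 0->1): 4 13

Answer: 4 13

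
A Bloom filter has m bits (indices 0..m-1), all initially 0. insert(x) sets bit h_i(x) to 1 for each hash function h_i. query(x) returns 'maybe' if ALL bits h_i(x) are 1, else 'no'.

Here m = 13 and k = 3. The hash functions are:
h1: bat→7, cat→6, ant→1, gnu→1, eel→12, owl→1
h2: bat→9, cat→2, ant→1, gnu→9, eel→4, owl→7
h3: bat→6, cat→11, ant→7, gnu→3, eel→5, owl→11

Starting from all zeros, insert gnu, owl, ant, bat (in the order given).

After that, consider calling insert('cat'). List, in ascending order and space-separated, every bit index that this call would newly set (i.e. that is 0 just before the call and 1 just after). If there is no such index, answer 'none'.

Start: bits=0000000000000
After insert 'gnu': sets bits 1 3 9 -> bits=0101000001000
After insert 'owl': sets bits 1 7 11 -> bits=0101000101010
After insert 'ant': sets bits 1 7 -> bits=0101000101010
After insert 'bat': sets bits 6 7 9 -> bits=0101001101010
insert 'cat' would touch bits 2 6 11; currently bit2=0, bit6=1, bit11=1
Bits that are 0 among those (would change 0->1): 2

Answer: 2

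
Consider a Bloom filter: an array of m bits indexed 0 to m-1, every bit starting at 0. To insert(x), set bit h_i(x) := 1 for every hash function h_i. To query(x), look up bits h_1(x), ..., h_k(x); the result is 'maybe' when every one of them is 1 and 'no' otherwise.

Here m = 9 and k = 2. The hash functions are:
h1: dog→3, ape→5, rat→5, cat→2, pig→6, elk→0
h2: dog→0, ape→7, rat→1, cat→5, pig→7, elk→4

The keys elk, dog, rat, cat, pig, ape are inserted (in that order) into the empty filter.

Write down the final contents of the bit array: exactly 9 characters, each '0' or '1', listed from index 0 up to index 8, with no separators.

Start: bits=000000000
After insert 'elk': sets bits 0 4 -> bits=100010000
After insert 'dog': sets bits 0 3 -> bits=100110000
After insert 'rat': sets bits 1 5 -> bits=110111000
After insert 'cat': sets bits 2 5 -> bits=111111000
After insert 'pig': sets bits 6 7 -> bits=111111110
After insert 'ape': sets bits 5 7 -> bits=111111110

Answer: 111111110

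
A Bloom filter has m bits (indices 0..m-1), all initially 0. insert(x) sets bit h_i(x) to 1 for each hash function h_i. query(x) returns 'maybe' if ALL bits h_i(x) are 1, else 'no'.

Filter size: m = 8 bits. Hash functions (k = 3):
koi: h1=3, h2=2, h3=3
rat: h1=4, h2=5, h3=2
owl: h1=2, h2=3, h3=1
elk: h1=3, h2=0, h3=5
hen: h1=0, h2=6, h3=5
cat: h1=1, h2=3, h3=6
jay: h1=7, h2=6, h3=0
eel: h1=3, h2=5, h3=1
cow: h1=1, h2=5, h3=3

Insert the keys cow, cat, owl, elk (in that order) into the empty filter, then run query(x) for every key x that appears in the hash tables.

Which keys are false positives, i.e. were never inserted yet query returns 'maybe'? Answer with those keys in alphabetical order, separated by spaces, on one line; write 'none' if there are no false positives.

Start: bits=00000000
After insert 'cow': sets bits 1 3 5 -> bits=01010100
After insert 'cat': sets bits 1 3 6 -> bits=01010110
After insert 'owl': sets bits 1 2 3 -> bits=01110110
After insert 'elk': sets bits 0 3 5 -> bits=11110110
Not inserted: eel hen jay koi rat — query each against bits=11110110:
query eel: checks bit1=1, bit3=1, bit5=1 (all 1) -> maybe => FALSE POSITIVE
query hen: checks bit0=1, bit5=1, bit6=1 (all 1) -> maybe => FALSE POSITIVE
query jay: checks bit0=1, bit6=1, bit7=0 (has a 0) -> no => not a false positive
query koi: checks bit2=1, bit3=1 (all 1) -> maybe => FALSE POSITIVE
query rat: checks bit2=1, bit4=0, bit5=1 (has a 0) -> no => not a false positive
False positives (alphabetical): eel hen koi

Answer: eel hen koi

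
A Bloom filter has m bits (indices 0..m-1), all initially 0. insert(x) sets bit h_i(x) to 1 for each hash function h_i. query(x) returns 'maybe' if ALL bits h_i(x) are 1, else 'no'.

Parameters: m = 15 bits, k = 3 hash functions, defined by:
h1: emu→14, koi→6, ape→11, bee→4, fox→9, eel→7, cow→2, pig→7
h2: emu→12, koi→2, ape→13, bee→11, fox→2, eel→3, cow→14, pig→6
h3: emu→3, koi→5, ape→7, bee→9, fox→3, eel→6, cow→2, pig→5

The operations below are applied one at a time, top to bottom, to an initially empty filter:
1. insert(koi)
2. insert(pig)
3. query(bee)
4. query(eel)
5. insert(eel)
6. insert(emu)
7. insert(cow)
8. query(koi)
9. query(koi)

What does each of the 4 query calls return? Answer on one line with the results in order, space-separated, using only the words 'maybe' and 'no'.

Start: bits=000000000000000
Op 1: insert koi -> sets bits 2 5 6 -> bits=001001100000000
Op 2: insert pig -> sets bits 5 6 7 -> bits=001001110000000
Op 3: query bee -> checks bit4=0, bit9=0, bit11=0 (has a 0) -> no
Op 4: query eel -> checks bit3=0, bit6=1, bit7=1 (has a 0) -> no
Op 5: insert eel -> sets bits 3 6 7 -> bits=001101110000000
Op 6: insert emu -> sets bits 3 12 14 -> bits=001101110000101
Op 7: insert cow -> sets bits 2 14 -> bits=001101110000101
Op 8: query koi -> checks bit2=1, bit5=1, bit6=1 (all 1) -> maybe
Op 9: query koi -> checks bit2=1, bit5=1, bit6=1 (all 1) -> maybe
Query results in order: no no maybe maybe

Answer: no no maybe maybe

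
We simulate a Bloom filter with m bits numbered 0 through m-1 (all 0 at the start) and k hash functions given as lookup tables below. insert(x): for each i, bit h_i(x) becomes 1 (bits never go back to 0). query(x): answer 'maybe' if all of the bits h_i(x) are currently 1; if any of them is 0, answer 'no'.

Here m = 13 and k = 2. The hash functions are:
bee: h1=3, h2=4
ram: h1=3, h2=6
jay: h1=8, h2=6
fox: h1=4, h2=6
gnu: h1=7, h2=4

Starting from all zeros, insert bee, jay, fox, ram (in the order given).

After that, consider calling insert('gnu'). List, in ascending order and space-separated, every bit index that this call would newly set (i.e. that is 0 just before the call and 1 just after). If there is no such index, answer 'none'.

Answer: 7

Derivation:
Start: bits=0000000000000
After insert 'bee': sets bits 3 4 -> bits=0001100000000
After insert 'jay': sets bits 6 8 -> bits=0001101010000
After insert 'fox': sets bits 4 6 -> bits=0001101010000
After insert 'ram': sets bits 3 6 -> bits=0001101010000
insert 'gnu' would touch bits 4 7; currently bit4=1, bit7=0
Bits that are 0 among those (would change 0->1): 7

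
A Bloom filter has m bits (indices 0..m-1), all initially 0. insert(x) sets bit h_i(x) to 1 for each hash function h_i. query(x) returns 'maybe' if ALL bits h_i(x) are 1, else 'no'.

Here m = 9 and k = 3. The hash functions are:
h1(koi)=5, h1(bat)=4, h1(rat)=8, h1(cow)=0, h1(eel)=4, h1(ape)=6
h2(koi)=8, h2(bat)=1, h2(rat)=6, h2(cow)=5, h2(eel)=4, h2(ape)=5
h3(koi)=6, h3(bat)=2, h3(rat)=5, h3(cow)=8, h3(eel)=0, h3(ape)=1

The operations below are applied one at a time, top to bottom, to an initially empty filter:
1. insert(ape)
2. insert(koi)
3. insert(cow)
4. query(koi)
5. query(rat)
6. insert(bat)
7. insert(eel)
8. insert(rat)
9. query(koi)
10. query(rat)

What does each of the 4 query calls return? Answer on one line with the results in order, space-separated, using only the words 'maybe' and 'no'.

Start: bits=000000000
Op 1: insert ape -> sets bits 1 5 6 -> bits=010001100
Op 2: insert koi -> sets bits 5 6 8 -> bits=010001101
Op 3: insert cow -> sets bits 0 5 8 -> bits=110001101
Op 4: query koi -> checks bit5=1, bit6=1, bit8=1 (all 1) -> maybe
Op 5: query rat -> checks bit5=1, bit6=1, bit8=1 (all 1) -> maybe
Op 6: insert bat -> sets bits 1 2 4 -> bits=111011101
Op 7: insert eel -> sets bits 0 4 -> bits=111011101
Op 8: insert rat -> sets bits 5 6 8 -> bits=111011101
Op 9: query koi -> checks bit5=1, bit6=1, bit8=1 (all 1) -> maybe
Op 10: query rat -> checks bit5=1, bit6=1, bit8=1 (all 1) -> maybe
Query results in order: maybe maybe maybe maybe

Answer: maybe maybe maybe maybe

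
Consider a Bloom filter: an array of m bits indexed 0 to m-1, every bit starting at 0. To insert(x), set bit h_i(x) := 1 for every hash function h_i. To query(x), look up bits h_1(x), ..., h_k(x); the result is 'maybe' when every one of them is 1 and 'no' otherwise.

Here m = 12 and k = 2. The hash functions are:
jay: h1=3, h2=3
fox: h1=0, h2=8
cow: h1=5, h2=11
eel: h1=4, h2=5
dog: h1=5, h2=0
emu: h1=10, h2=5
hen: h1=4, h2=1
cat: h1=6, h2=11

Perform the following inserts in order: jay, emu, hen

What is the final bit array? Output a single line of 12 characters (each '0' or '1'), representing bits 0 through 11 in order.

Start: bits=000000000000
After insert 'jay': sets bits 3 -> bits=000100000000
After insert 'emu': sets bits 5 10 -> bits=000101000010
After insert 'hen': sets bits 1 4 -> bits=010111000010

Answer: 010111000010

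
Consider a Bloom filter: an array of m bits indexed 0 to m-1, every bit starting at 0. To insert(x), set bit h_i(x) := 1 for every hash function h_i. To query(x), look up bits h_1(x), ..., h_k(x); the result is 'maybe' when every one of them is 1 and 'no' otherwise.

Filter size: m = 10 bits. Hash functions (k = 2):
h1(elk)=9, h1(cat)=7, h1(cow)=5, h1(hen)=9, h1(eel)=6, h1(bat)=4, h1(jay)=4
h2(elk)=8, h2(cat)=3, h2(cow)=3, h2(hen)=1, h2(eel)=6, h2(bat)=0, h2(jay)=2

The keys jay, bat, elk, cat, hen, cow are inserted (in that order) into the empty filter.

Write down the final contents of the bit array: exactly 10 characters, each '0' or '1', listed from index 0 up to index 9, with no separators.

Answer: 1111110111

Derivation:
Start: bits=0000000000
After insert 'jay': sets bits 2 4 -> bits=0010100000
After insert 'bat': sets bits 0 4 -> bits=1010100000
After insert 'elk': sets bits 8 9 -> bits=1010100011
After insert 'cat': sets bits 3 7 -> bits=1011100111
After insert 'hen': sets bits 1 9 -> bits=1111100111
After insert 'cow': sets bits 3 5 -> bits=1111110111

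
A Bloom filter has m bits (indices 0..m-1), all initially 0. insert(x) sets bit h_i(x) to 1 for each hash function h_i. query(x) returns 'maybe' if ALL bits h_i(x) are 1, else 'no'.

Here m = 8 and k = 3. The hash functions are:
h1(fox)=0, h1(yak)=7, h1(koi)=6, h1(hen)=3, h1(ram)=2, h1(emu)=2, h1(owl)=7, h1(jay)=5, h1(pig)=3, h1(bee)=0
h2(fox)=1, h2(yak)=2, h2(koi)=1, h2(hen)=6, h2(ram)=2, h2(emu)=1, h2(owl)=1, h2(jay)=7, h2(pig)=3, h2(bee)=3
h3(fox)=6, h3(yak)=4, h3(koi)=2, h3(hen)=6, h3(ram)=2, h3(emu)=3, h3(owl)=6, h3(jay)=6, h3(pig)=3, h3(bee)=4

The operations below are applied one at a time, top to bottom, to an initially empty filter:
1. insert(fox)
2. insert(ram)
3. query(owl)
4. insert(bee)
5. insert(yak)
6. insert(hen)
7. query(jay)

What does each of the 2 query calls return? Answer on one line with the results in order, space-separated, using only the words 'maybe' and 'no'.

Answer: no no

Derivation:
Start: bits=00000000
Op 1: insert fox -> sets bits 0 1 6 -> bits=11000010
Op 2: insert ram -> sets bits 2 -> bits=11100010
Op 3: query owl -> checks bit1=1, bit6=1, bit7=0 (has a 0) -> no
Op 4: insert bee -> sets bits 0 3 4 -> bits=11111010
Op 5: insert yak -> sets bits 2 4 7 -> bits=11111011
Op 6: insert hen -> sets bits 3 6 -> bits=11111011
Op 7: query jay -> checks bit5=0, bit6=1, bit7=1 (has a 0) -> no
Query results in order: no no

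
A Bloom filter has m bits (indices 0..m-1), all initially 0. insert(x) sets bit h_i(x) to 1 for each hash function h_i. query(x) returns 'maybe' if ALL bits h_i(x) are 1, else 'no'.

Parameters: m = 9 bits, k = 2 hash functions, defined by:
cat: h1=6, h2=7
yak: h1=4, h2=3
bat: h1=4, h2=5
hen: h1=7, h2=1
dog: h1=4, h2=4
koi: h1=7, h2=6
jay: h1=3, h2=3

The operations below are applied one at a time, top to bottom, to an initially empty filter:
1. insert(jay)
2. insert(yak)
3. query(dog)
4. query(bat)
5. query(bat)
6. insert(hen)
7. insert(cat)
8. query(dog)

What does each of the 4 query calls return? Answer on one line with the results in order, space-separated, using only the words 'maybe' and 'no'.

Answer: maybe no no maybe

Derivation:
Start: bits=000000000
Op 1: insert jay -> sets bits 3 -> bits=000100000
Op 2: insert yak -> sets bits 3 4 -> bits=000110000
Op 3: query dog -> checks bit4=1 (all 1) -> maybe
Op 4: query bat -> checks bit4=1, bit5=0 (has a 0) -> no
Op 5: query bat -> checks bit4=1, bit5=0 (has a 0) -> no
Op 6: insert hen -> sets bits 1 7 -> bits=010110010
Op 7: insert cat -> sets bits 6 7 -> bits=010110110
Op 8: query dog -> checks bit4=1 (all 1) -> maybe
Query results in order: maybe no no maybe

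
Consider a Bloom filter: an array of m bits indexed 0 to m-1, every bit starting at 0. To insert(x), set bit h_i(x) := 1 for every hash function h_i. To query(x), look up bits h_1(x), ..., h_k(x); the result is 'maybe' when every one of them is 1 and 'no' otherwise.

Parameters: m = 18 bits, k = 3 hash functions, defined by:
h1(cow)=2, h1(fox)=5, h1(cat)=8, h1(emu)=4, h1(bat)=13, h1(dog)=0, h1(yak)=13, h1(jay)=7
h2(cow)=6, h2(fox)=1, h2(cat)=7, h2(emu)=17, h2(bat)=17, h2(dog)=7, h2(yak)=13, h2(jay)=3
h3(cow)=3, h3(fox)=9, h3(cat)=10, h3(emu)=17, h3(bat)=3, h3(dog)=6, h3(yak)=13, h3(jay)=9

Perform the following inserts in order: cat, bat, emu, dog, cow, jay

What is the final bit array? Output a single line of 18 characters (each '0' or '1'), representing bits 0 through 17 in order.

Start: bits=000000000000000000
After insert 'cat': sets bits 7 8 10 -> bits=000000011010000000
After insert 'bat': sets bits 3 13 17 -> bits=000100011010010001
After insert 'emu': sets bits 4 17 -> bits=000110011010010001
After insert 'dog': sets bits 0 6 7 -> bits=100110111010010001
After insert 'cow': sets bits 2 3 6 -> bits=101110111010010001
After insert 'jay': sets bits 3 7 9 -> bits=101110111110010001

Answer: 101110111110010001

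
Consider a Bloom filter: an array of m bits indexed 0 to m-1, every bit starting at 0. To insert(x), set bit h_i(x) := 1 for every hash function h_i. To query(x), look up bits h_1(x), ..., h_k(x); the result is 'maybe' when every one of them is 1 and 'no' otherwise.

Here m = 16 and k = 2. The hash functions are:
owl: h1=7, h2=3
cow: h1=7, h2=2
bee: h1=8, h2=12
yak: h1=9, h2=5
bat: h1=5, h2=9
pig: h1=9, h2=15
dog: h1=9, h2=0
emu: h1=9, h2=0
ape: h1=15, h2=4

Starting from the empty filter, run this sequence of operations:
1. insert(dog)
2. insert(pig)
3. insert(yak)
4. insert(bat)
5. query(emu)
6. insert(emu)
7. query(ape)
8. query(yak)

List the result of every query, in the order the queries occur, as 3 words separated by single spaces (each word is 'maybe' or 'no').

Start: bits=0000000000000000
Op 1: insert dog -> sets bits 0 9 -> bits=1000000001000000
Op 2: insert pig -> sets bits 9 15 -> bits=1000000001000001
Op 3: insert yak -> sets bits 5 9 -> bits=1000010001000001
Op 4: insert bat -> sets bits 5 9 -> bits=1000010001000001
Op 5: query emu -> checks bit0=1, bit9=1 (all 1) -> maybe
Op 6: insert emu -> sets bits 0 9 -> bits=1000010001000001
Op 7: query ape -> checks bit4=0, bit15=1 (has a 0) -> no
Op 8: query yak -> checks bit5=1, bit9=1 (all 1) -> maybe
Query results in order: maybe no maybe

Answer: maybe no maybe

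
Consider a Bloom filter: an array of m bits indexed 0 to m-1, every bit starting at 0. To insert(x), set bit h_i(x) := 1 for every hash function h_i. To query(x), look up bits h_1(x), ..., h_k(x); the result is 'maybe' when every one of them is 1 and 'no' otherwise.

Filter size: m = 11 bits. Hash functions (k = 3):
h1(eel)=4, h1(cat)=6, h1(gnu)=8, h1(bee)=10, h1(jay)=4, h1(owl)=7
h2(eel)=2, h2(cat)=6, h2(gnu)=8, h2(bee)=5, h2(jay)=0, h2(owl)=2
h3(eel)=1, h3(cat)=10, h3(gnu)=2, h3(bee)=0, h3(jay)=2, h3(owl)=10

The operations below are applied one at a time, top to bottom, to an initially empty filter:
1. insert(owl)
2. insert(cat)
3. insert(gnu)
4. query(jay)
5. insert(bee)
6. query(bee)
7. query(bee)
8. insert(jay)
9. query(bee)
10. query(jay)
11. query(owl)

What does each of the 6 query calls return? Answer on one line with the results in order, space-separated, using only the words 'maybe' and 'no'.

Start: bits=00000000000
Op 1: insert owl -> sets bits 2 7 10 -> bits=00100001001
Op 2: insert cat -> sets bits 6 10 -> bits=00100011001
Op 3: insert gnu -> sets bits 2 8 -> bits=00100011101
Op 4: query jay -> checks bit0=0, bit2=1, bit4=0 (has a 0) -> no
Op 5: insert bee -> sets bits 0 5 10 -> bits=10100111101
Op 6: query bee -> checks bit0=1, bit5=1, bit10=1 (all 1) -> maybe
Op 7: query bee -> checks bit0=1, bit5=1, bit10=1 (all 1) -> maybe
Op 8: insert jay -> sets bits 0 2 4 -> bits=10101111101
Op 9: query bee -> checks bit0=1, bit5=1, bit10=1 (all 1) -> maybe
Op 10: query jay -> checks bit0=1, bit2=1, bit4=1 (all 1) -> maybe
Op 11: query owl -> checks bit2=1, bit7=1, bit10=1 (all 1) -> maybe
Query results in order: no maybe maybe maybe maybe maybe

Answer: no maybe maybe maybe maybe maybe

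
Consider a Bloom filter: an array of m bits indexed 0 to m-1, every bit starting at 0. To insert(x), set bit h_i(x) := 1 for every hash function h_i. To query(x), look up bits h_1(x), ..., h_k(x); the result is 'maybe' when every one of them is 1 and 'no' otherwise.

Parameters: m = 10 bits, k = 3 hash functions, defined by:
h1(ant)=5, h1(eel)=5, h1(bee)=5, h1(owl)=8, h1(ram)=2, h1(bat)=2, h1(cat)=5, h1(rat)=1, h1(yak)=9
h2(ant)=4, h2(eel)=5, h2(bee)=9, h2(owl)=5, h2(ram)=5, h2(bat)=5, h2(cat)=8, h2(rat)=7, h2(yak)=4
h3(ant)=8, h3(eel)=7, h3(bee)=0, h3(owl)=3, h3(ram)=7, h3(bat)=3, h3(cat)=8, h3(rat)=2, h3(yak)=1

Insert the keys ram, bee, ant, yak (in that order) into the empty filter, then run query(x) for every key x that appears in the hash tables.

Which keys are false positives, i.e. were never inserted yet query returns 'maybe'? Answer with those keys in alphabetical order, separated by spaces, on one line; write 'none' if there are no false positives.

Start: bits=0000000000
After insert 'ram': sets bits 2 5 7 -> bits=0010010100
After insert 'bee': sets bits 0 5 9 -> bits=1010010101
After insert 'ant': sets bits 4 5 8 -> bits=1010110111
After insert 'yak': sets bits 1 4 9 -> bits=1110110111
Not inserted: bat cat eel owl rat — query each against bits=1110110111:
query bat: checks bit2=1, bit3=0, bit5=1 (has a 0) -> no => not a false positive
query cat: checks bit5=1, bit8=1 (all 1) -> maybe => FALSE POSITIVE
query eel: checks bit5=1, bit7=1 (all 1) -> maybe => FALSE POSITIVE
query owl: checks bit3=0, bit5=1, bit8=1 (has a 0) -> no => not a false positive
query rat: checks bit1=1, bit2=1, bit7=1 (all 1) -> maybe => FALSE POSITIVE
False positives (alphabetical): cat eel rat

Answer: cat eel rat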